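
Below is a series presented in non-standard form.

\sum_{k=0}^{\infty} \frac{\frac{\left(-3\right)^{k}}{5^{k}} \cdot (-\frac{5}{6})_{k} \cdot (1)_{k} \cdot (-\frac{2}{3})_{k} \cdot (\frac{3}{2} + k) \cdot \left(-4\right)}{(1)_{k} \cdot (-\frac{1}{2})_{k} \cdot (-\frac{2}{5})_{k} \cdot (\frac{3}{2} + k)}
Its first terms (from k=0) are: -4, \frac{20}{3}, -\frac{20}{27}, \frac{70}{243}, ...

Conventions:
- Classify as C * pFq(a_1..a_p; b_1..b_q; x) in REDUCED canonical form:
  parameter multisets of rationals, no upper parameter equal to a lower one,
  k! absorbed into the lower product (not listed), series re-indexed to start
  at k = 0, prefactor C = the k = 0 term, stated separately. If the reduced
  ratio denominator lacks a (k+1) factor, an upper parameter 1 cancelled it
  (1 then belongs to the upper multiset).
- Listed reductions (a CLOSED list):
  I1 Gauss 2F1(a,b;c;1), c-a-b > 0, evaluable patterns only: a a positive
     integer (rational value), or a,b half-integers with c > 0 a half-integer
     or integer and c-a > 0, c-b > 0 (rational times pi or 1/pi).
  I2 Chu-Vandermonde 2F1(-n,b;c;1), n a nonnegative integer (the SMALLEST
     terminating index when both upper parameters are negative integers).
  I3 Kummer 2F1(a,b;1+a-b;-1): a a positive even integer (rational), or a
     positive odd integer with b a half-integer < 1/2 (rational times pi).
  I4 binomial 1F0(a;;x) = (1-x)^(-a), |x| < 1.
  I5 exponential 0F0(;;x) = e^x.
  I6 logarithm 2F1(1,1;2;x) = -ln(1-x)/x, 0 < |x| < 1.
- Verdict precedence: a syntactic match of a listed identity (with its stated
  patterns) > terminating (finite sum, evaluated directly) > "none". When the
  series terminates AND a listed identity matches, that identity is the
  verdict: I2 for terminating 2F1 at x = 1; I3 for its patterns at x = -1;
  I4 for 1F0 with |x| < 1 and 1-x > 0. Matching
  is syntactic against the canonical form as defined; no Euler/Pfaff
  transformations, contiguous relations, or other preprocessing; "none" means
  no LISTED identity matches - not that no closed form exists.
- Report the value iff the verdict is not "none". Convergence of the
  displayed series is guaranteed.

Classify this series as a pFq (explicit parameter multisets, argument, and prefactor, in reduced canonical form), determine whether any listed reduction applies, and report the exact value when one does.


With C = -4: the canonical form is 3F2(-\frac{5}{6}, -\frac{2}{3}, 1; -\frac{1}{2}, -\frac{2}{5}; -\frac{3}{5}). Verdict: none - at argument -\frac{3}{5} the multisets {-\frac{5}{6}, -\frac{2}{3}, 1} ; {-\frac{1}{2}, -\frac{2}{5}} match no listed identity.

Key observation: from the first term -4: (1)_k (C = -4) is k! itself.
Adjacent-term ratio: r(k) = -\frac{3}{5} * (k-\frac{5}{6}) (k-\frac{2}{3}) (k+1) / [(k-\frac{1}{2}) (k-\frac{2}{5}) (k+1)] - poly over poly, x = -\frac{3}{5} from leading terms; C = -4 at k = 0.


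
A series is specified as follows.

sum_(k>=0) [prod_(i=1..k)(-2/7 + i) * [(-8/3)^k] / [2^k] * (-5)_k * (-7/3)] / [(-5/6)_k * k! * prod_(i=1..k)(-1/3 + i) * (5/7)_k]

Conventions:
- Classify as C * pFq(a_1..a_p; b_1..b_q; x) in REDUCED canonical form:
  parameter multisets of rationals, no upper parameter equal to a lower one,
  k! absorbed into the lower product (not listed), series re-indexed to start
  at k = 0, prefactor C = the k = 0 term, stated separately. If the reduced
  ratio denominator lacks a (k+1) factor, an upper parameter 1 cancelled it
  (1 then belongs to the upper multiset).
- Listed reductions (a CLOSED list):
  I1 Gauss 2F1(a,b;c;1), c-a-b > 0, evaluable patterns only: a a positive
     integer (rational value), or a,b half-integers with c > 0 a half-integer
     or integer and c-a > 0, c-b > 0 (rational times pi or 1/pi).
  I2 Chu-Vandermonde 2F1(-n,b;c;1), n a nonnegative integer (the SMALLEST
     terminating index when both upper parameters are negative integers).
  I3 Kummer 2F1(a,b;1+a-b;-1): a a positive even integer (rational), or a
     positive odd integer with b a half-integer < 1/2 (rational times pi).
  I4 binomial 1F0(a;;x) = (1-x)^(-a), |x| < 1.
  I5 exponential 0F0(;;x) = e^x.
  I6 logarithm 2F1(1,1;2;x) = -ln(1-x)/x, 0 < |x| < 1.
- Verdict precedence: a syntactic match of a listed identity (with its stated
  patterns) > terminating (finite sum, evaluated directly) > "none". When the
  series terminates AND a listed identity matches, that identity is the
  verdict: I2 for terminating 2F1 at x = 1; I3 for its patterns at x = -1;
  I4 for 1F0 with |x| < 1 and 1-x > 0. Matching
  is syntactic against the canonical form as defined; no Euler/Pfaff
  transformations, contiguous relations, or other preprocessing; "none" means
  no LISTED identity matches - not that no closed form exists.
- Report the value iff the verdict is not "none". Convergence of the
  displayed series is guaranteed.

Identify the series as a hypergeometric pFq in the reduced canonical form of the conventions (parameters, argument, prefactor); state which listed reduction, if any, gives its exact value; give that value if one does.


Key observation: x = (-4/3) and the running product (C = -7/3) telescopes to a rising factorial.
Adjacent-term ratio: r(k) = (-4/3) * (k-5) / [(k-5/6) (k+2/3) (k+1)] - poly over poly, x = (-4/3) from leading terms; C = -7/3 at k = 0.

At argument -4/3: a 1F2 with upper {-5}, lower {-5/6, 2/3}, scaled by C = -7/3. Verdict: terminating - upper -5 stops the sum at k = 5; the 6 terms are added exactly. Sum: 598397047/1426425.


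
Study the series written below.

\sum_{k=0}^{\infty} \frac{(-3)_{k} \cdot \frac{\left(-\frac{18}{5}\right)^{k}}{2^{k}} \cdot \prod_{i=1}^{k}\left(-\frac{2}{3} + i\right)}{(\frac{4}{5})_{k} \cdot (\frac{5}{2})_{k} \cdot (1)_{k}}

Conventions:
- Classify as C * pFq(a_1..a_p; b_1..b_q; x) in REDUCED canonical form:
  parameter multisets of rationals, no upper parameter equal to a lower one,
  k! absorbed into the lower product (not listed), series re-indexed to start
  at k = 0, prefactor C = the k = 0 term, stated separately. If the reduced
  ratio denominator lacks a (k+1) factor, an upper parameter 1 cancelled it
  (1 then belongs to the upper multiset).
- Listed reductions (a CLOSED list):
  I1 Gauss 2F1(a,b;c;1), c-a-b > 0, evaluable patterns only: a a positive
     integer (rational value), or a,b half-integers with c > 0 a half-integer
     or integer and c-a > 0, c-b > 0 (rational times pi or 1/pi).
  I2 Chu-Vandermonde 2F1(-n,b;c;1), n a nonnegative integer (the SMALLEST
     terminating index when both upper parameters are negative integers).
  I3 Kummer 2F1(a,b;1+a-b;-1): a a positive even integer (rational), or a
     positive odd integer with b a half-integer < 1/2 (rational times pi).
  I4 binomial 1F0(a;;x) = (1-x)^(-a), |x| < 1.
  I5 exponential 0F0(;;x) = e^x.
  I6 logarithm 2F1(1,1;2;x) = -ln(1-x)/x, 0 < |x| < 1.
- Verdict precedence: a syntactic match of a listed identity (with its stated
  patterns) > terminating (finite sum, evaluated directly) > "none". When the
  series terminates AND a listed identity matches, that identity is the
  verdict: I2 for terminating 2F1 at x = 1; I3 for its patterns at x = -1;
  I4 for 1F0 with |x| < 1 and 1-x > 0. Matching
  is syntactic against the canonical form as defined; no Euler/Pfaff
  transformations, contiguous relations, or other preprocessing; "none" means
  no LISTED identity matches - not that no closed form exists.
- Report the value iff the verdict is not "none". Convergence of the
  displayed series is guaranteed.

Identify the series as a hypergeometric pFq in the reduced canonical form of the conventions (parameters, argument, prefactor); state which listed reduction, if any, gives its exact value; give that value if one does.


Key observation: from the first term 1: the two k-th powers (prefactor 1) combine into one argument.
Consecutive-term ratio: r(k) = -\frac{9}{5} * (k-3) (k+\frac{1}{3}) / [(k+\frac{4}{5}) (k+\frac{5}{2}) (k+1)] - rational in k, leading ratio -\frac{9}{5}; with t_0 = 1, classification follows.

Classification (C = 1): 2F2 with upper {-3, \frac{1}{3}}, lower {\frac{4}{5}, \frac{5}{2}}, argument x = -\frac{9}{5}. Verdict: terminating (-3 upstairs). 4 nonzero terms in all; added directly. Sum: \frac{479}{210}.


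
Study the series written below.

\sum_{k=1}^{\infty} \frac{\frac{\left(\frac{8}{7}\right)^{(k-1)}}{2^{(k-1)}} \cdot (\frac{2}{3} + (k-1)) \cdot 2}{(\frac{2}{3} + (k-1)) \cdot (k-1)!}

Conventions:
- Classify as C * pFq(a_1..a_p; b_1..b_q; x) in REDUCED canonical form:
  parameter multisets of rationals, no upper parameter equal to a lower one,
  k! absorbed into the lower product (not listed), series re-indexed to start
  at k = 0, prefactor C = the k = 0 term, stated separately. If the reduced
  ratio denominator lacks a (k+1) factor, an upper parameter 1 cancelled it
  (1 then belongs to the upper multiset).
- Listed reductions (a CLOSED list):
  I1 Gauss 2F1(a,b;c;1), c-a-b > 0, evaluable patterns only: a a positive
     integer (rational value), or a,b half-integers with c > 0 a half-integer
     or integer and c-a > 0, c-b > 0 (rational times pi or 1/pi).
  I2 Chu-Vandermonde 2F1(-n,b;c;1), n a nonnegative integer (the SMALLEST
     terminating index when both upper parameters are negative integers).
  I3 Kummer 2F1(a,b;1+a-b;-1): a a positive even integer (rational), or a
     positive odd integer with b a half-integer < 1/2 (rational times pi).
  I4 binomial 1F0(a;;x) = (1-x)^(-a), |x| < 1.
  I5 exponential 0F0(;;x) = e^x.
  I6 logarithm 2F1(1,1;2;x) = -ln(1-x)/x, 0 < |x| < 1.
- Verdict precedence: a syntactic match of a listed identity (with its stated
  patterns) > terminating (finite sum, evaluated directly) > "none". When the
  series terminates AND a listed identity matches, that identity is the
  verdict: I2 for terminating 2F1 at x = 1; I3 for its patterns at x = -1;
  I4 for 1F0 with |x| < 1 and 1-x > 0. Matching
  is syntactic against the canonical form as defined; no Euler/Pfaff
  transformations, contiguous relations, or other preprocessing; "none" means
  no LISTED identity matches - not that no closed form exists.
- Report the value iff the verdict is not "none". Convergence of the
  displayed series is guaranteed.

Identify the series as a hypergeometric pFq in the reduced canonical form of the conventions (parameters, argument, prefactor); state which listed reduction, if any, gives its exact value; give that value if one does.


This is 2 * 0F0(-; -; \frac{4}{7}) in reduced canonical form. Verdict: exponential (I5) fires (the 0F0 exponential series at x = \frac{4}{7}). Its exact value is 2 \cdot e^{\frac{4}{7}}.

The tell: x = \frac{4}{7} and k + 2/3 divides numerator and denominator alike; C = 2, x = 4/7 after cancelling.
Ratio: r(k) = \frac{4}{7} * 1 / [(k+1)] - poly over poly, x = \frac{4}{7} from leading terms; C = 2 at k = 0.


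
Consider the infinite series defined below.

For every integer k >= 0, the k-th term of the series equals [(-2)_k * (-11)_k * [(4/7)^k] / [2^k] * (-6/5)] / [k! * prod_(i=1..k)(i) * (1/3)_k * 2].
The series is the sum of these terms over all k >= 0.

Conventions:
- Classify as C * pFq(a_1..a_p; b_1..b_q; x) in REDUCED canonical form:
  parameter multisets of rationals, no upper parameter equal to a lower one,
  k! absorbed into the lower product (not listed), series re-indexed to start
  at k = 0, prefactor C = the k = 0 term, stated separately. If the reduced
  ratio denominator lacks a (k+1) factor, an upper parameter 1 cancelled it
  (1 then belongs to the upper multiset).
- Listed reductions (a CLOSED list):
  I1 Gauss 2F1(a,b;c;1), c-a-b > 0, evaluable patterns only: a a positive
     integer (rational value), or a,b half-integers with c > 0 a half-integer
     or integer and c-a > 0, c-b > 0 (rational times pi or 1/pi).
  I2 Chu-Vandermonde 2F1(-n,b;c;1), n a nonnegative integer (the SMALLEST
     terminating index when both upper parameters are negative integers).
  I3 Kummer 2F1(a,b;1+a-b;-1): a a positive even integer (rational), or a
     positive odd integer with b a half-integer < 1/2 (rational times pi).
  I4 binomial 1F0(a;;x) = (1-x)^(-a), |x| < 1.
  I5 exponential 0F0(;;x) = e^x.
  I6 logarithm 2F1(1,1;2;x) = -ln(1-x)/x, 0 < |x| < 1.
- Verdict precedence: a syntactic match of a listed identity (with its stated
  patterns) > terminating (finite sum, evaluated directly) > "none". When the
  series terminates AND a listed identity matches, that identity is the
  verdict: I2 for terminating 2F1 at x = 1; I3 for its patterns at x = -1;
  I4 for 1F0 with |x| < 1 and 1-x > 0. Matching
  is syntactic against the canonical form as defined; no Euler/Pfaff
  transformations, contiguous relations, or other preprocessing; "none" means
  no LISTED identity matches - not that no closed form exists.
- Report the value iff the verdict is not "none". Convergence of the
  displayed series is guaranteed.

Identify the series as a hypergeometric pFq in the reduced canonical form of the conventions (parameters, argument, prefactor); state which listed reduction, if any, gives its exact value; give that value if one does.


Reduced: x = 2/7, 2F2, upper = {-11, -2}, lower = {1/3, 1}, C = -3/5. Verdict: terminating - upper -2 stops the sum at k = 2; the 3 terms are added exactly. Exact value: -4404/245.

The tell: x = (2/7) and the constant factors (C = -3/5, x = 2/7) combine into one prefactor.
Adjacent-term ratio: r(k) = (2/7) * (k-11) (k-2) / [(k+1/3) (k+1) (k+1)] - rational in k, leading ratio (2/7); with t_0 = -3/5, classification follows.


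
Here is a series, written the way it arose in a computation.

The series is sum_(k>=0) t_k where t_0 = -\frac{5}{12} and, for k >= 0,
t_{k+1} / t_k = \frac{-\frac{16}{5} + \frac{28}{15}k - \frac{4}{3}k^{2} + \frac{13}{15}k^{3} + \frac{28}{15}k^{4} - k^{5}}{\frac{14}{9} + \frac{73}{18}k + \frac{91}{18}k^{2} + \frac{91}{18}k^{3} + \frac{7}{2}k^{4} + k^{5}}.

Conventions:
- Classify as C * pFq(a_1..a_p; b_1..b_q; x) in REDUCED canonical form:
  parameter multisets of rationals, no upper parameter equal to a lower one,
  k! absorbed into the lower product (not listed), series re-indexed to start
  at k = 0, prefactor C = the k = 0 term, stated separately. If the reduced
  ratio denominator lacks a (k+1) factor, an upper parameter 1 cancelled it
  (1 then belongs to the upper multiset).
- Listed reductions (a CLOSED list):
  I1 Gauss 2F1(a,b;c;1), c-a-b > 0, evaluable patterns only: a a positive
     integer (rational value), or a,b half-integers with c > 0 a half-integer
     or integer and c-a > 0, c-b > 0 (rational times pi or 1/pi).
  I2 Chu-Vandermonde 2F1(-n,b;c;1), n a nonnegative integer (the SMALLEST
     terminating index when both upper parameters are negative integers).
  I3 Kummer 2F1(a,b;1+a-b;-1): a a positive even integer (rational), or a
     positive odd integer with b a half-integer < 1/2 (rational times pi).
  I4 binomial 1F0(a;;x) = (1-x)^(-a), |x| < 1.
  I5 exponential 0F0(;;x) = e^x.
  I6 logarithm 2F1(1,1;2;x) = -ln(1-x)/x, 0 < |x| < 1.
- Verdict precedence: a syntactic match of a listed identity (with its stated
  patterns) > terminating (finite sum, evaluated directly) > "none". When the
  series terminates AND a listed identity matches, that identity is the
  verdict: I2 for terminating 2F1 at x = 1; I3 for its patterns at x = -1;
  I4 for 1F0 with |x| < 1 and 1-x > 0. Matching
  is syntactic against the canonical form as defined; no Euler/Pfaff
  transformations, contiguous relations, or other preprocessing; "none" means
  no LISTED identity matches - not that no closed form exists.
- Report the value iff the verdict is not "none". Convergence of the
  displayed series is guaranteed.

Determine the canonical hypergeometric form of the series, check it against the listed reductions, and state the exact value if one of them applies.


Structural cue: from the first term -\frac{5}{12}: the parameter 4/3 appears in both the upper and lower lists and cancels (alongside the other common factor).
Consecutive-term ratio: r(k) = -1 * (k-2) (k-\frac{6}{5}) / [(k+\frac{7}{6}) (k+1)] ; factor over Q: parameters, x = -1, and C = -\frac{5}{12}.

With C = -\frac{5}{12}: the canonical form is 2F1(-2, -\frac{6}{5}; \frac{7}{6}; -1). Verdict: terminating - upper parameter -2 makes this a finite sum (last index 2), evaluated exactly. Hence: \frac{2189}{5460}.


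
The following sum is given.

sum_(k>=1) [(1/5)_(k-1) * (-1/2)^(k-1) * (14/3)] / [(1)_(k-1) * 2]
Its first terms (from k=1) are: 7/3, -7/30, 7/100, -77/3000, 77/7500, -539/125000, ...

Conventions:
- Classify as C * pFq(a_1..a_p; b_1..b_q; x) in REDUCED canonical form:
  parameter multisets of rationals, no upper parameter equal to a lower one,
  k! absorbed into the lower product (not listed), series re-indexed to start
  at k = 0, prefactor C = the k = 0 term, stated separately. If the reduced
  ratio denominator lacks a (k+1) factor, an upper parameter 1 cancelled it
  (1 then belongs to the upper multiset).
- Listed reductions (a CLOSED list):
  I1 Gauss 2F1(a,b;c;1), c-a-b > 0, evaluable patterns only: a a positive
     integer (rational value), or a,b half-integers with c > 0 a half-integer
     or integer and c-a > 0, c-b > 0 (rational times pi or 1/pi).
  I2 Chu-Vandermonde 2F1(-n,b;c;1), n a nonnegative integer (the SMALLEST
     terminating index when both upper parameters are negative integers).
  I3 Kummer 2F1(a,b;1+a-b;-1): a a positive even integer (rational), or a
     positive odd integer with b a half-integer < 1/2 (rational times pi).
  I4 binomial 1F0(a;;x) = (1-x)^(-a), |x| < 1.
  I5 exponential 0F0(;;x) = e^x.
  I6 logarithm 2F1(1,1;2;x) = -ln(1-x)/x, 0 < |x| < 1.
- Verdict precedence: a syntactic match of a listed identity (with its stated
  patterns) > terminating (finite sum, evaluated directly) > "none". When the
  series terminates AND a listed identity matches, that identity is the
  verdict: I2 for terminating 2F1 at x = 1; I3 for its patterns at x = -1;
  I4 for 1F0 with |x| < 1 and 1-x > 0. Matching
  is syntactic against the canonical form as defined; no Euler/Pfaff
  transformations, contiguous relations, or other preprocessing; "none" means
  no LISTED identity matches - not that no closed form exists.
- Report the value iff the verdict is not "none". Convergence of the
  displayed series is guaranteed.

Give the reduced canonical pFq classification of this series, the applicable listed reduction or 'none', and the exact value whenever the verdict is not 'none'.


The series (x = -1/2) is 1F0: upper {1/5}, lower {-}, prefactor 7/3. Verdict (x = -1/2): the I4 binomial reduction applies (the 1F0 binomial series: exponent -1/5, x = -1/2). Hence: (7/3) * (3/2)^(-1/5).

Key step: t_0 being 7/3, the constant factors (C = 7/3) combine into one prefactor.
Step ratio: r(k) = (-1/2) * (k+1/5) / [(k+1)] - poly over poly, x = (-1/2) from leading terms; C = 7/3 at k = 0.


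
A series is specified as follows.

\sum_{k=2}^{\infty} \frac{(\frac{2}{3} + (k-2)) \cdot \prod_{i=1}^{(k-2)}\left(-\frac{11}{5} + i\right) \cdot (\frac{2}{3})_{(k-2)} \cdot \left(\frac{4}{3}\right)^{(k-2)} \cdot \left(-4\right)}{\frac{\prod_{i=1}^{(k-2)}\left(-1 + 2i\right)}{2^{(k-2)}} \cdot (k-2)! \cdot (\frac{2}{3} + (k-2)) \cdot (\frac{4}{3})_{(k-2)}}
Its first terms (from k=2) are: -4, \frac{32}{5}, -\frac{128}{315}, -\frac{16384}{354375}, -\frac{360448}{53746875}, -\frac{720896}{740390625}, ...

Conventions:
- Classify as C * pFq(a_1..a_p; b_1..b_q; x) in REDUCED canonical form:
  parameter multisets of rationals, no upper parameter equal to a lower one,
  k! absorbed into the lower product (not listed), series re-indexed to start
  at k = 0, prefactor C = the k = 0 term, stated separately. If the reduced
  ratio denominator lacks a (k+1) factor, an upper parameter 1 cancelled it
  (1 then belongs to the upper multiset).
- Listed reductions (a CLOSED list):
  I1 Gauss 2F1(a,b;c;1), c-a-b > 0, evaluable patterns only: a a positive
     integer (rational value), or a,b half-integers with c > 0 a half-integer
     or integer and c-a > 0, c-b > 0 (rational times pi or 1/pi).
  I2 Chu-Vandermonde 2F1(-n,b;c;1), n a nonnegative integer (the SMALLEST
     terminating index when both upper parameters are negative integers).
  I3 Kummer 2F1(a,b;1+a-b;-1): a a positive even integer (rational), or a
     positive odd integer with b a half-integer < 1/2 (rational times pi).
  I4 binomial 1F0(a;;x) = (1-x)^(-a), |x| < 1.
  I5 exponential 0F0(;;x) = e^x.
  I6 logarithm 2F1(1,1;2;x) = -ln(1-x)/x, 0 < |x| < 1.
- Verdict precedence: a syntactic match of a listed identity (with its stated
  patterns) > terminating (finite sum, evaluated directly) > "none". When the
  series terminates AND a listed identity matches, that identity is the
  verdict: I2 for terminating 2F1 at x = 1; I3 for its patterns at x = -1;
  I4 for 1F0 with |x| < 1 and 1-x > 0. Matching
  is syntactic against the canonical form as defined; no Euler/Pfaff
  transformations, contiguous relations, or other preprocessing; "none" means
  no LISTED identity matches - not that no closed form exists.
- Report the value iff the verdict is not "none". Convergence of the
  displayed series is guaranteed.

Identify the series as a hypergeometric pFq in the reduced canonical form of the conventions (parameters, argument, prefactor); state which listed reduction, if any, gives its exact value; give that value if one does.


x = \frac{4}{3} here; the reduced form reads 2F2, upper {-\frac{6}{5}, \frac{2}{3}}, lower {\frac{1}{2}, \frac{4}{3}}, C = -4. Verdict: none - at argument \frac{4}{3} the multisets {-\frac{6}{5}, \frac{2}{3}} ; {\frac{1}{2}, \frac{4}{3}} match no listed identity.

Key step: t_0 being -4, the running product (C = -4, x = 4/3) telescopes to a rising factorial.
Step ratio: r(k) = \frac{4}{3} * (k-\frac{6}{5}) (k+\frac{2}{3}) / [(k+\frac{1}{2}) (k+\frac{4}{3}) (k+1)] - rational in k. x = \frac{4}{3}; t_0 = -4; negate the roots.


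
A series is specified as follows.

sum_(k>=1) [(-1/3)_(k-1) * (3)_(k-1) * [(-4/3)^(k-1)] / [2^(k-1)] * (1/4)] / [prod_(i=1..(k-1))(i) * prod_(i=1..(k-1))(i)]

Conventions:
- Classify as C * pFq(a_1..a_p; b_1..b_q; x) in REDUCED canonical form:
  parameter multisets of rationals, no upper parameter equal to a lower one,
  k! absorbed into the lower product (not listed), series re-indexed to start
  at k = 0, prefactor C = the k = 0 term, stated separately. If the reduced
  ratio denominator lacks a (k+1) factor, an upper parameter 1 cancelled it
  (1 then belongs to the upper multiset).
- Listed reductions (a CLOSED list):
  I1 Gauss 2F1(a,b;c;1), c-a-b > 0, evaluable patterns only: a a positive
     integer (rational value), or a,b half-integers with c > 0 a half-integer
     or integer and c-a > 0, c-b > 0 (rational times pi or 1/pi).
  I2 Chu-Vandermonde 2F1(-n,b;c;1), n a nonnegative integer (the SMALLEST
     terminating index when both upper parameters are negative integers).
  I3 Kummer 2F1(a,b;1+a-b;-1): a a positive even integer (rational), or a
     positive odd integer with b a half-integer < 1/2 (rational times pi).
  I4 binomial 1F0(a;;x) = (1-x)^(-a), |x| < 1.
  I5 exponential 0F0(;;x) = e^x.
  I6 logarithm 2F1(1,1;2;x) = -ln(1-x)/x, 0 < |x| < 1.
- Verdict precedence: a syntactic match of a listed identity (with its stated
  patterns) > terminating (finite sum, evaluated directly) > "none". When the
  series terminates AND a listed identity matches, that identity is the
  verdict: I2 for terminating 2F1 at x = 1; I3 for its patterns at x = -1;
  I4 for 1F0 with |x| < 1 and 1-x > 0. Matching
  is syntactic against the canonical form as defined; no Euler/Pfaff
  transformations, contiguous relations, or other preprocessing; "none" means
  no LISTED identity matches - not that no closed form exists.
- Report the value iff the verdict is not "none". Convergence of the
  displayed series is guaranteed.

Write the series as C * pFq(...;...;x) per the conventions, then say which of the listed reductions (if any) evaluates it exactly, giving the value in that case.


Structural cue: t_0 = 1/4 here, and the product of the first k integers (C = 1/4, x = -2/3) is k!.
Term ratio: r(k) = (-2/3) * (k-1/3) (k+3) / [(k+1) (k+1)] - rational in k, leading ratio (-2/3); with t_0 = 1/4, classification follows.

With C = 1/4: the canonical form is 2F1(-1/3, 3; 1; -2/3). Verdict: none. Every listed pattern misses the 2F1 form at -2/3, upper {-1/3, 3}.


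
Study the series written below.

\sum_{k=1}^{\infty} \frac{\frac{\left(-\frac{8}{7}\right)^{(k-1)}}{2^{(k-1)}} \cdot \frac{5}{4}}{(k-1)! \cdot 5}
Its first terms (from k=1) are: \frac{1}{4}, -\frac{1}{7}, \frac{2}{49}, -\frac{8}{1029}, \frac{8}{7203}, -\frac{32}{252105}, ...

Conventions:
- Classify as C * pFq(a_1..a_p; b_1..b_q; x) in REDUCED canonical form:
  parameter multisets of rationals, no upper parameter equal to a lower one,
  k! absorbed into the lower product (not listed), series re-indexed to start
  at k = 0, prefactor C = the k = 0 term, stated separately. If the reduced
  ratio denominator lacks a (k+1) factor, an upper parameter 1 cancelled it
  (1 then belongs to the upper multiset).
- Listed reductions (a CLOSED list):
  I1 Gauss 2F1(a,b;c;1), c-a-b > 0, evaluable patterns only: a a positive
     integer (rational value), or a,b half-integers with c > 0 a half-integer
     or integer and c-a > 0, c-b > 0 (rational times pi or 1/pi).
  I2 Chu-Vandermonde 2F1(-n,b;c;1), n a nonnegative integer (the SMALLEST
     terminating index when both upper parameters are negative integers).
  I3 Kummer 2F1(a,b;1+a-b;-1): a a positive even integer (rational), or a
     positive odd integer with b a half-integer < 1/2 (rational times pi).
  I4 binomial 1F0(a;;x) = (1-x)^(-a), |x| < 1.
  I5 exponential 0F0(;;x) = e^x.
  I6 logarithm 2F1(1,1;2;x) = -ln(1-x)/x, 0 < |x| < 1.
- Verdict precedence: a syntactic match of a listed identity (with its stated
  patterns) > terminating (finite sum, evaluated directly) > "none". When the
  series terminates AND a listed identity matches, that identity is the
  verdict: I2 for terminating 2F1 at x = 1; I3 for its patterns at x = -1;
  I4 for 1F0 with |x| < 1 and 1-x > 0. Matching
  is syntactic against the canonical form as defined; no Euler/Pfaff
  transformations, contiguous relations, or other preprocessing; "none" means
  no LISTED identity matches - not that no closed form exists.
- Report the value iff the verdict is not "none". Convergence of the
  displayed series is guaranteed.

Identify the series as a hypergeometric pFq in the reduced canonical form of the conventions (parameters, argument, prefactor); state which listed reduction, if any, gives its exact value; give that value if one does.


Canonical form: C = \frac{1}{4} times 0F0 with upper {-}, lower {-}, x = -\frac{4}{7}. Verdict (x = -\frac{4}{7}): the exponential series (I5) applies (the 0F0 exponential series at x = -\frac{4}{7}). Sum: \frac{1}{4} \cdot e^{-\frac{4}{7}}.

Key observation: t_0 = \frac{1}{4} here, and the constant factors (C = 1/4, x = -4/7) combine into one prefactor.
Adjacent-term ratio: r(k) = -\frac{4}{7} * 1 / [(k+1)] ; factor over Q: parameters, x = -\frac{4}{7}, and C = \frac{1}{4}.


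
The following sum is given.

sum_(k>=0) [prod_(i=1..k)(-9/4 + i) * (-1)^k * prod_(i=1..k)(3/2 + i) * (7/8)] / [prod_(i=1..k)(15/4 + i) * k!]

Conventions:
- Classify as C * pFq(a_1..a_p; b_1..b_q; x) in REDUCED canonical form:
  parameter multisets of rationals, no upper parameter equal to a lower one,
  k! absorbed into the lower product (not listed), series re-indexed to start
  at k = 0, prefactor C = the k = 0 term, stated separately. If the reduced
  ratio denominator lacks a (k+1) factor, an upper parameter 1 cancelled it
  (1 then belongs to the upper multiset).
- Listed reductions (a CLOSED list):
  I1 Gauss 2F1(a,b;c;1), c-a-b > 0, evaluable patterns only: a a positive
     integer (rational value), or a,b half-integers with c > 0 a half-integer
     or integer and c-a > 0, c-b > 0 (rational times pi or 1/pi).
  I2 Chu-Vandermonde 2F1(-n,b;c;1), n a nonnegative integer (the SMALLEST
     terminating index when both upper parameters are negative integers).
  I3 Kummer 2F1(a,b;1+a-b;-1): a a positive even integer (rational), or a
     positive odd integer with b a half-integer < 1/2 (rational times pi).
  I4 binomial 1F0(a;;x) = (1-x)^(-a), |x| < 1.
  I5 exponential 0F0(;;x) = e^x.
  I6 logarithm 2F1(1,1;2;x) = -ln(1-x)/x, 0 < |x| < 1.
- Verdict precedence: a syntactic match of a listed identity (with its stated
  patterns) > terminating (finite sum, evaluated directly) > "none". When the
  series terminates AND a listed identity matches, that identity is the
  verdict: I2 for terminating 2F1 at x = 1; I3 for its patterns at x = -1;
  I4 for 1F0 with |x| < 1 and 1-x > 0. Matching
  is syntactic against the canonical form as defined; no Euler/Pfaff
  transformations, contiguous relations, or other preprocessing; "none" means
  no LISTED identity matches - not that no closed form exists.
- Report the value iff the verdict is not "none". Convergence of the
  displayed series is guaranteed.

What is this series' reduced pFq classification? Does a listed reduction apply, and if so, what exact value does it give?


At argument -1: a 2F1 with upper {-5/4, 5/2}, lower {19/4}, scaled by C = 7/8. Verdict: none here - no I1-I6 shape fits x = -1 with lower {19/4}.

The tell: from the first term 7/8: the lower running product (prefactor 7/8) is a rising factorial.
Ratio: r(k) = (-1) * (k-5/4) (k+5/2) / [(k+19/4) (k+1)] - rational in k. x = (-1); t_0 = 7/8; negate the roots.


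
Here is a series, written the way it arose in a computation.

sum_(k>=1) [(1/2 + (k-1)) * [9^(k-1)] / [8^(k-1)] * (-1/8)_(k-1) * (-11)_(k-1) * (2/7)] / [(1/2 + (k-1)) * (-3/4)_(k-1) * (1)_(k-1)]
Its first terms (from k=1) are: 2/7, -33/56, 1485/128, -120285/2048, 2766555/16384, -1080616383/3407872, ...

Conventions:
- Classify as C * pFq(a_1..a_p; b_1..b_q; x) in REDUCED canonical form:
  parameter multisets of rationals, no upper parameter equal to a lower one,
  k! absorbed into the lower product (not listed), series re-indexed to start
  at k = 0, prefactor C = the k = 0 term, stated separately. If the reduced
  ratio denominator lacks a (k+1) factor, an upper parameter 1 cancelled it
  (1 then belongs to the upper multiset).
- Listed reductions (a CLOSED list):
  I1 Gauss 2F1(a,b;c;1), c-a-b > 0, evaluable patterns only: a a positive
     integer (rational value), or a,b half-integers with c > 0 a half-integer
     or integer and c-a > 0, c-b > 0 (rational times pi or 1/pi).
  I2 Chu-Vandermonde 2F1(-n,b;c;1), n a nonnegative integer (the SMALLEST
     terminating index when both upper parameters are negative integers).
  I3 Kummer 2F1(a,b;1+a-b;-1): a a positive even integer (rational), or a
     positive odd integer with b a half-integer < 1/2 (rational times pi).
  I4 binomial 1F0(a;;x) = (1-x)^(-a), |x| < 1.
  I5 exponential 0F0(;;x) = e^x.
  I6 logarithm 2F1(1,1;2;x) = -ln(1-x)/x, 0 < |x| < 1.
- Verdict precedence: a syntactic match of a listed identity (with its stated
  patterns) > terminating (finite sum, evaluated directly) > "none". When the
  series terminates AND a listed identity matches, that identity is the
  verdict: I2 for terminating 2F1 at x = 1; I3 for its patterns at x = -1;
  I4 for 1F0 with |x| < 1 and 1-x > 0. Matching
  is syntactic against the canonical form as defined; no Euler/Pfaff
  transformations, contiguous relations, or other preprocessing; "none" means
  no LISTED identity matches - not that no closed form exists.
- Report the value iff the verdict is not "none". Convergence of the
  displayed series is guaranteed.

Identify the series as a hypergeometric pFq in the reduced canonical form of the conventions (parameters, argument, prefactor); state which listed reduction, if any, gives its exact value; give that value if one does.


Classification (C = 2/7): 2F1 with upper {-11, -1/8}, lower {-3/4}, argument x = 9/8. Verdict: terminating. (-11)_k vanishes past k = 11, leaving a 12-term sum, computed directly. Sum: 35980887087603593297/73004537432233738240.

First insight: t_0 being 2/7, the two geometric factors (C = 2/7) combine into one argument.
Adjacent-term ratio: r(k) = (9/8) * (k-11) (k-1/8) / [(k-3/4) (k+1)] - poly over poly, x = (9/8) from leading terms; C = 2/7 at k = 0.


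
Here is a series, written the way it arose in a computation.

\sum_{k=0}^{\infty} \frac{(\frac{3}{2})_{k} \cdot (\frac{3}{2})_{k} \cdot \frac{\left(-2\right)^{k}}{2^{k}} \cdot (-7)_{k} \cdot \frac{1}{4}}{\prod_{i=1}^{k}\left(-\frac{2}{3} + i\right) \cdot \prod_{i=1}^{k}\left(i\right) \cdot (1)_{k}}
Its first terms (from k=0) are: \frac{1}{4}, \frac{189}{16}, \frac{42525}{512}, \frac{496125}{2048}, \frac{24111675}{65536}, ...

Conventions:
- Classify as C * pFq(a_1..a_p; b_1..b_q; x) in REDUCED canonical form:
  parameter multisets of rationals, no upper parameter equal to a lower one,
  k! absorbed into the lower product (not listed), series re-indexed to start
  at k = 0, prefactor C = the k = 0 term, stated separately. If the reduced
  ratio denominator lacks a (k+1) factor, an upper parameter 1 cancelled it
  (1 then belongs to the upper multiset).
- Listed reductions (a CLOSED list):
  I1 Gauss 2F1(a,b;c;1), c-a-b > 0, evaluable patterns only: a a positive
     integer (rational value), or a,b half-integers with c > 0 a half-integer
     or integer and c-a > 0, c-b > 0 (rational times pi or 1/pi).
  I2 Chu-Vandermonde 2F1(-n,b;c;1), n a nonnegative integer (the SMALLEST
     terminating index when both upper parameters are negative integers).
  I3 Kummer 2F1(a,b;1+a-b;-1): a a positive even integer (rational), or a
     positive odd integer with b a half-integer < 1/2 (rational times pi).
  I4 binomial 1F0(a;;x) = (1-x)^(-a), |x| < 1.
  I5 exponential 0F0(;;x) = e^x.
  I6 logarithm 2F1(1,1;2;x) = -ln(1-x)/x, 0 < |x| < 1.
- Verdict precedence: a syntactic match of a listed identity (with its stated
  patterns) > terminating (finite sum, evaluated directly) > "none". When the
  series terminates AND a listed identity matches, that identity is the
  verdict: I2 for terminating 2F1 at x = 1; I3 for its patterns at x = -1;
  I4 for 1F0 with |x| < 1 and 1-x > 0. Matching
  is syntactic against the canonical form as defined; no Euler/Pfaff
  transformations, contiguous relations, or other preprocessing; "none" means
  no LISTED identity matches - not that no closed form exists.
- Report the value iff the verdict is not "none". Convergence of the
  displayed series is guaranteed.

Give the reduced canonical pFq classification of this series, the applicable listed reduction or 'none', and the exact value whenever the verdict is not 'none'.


x = -1 here; the reduced form reads 3F2, upper {-7, \frac{3}{2}, \frac{3}{2}}, lower {\frac{1}{3}, 1}, C = \frac{1}{4}. Verdict: terminating - no listed pattern fits, but -7 in the upper list cuts the series at k = 7; direct evaluation. Value: \frac{38910498536231}{33151778816}.

Key step: t_0 = \frac{1}{4} here, and the two k-th powers (C = 1/4, x = -1) combine into one argument.
Adjacent-term ratio: r(k) = -1 * (k-7) (k+\frac{3}{2}) (k+\frac{3}{2}) / [(k+\frac{1}{3}) (k+1) (k+1)] - rational; roots negated = parameters, x = -1, C = \frac{1}{4}.


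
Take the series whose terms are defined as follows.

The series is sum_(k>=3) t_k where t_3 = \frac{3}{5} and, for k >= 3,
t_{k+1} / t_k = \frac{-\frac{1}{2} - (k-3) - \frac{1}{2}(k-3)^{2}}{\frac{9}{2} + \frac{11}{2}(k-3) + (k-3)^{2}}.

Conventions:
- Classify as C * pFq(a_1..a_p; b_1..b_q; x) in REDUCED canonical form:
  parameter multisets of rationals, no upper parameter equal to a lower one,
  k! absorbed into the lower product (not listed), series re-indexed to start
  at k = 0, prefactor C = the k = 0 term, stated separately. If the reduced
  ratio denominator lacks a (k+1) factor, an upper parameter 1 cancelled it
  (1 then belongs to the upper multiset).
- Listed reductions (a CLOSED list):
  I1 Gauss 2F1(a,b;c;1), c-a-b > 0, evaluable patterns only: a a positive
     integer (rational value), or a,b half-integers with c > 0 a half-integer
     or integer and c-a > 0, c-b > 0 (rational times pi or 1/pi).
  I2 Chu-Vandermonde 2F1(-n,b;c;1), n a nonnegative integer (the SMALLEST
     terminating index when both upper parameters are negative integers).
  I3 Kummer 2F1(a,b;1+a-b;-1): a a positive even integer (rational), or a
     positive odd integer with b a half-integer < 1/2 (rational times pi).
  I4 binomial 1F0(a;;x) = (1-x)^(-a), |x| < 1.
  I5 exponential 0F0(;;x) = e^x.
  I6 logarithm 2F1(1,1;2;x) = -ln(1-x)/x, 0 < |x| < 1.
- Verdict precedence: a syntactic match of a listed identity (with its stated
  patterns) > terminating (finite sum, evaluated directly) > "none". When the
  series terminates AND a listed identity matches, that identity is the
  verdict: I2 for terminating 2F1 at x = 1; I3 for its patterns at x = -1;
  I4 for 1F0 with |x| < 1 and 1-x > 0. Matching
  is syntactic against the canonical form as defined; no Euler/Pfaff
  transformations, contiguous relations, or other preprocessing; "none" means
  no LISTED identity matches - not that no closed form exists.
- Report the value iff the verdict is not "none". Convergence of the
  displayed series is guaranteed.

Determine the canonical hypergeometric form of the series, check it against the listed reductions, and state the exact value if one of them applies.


Prefactor \frac{3}{5}, argument -\frac{1}{2}: 2F1 with upper {1, 1} over lower {\frac{9}{2}}. Verdict: none - at argument -\frac{1}{2} the multisets {1, 1} ; {\frac{9}{2}} match no listed identity.

The tell: with t_0 = \frac{3}{5}, factor the ratio over Q (C = 3/5): negated roots = parameters.
Consecutive-term ratio: r(k) = -\frac{1}{2} * (k+1) (k+1) / [(k+\frac{9}{2}) (k+1)] - rational in k, leading ratio -\frac{1}{2}; with t_0 = \frac{3}{5}, classification follows.


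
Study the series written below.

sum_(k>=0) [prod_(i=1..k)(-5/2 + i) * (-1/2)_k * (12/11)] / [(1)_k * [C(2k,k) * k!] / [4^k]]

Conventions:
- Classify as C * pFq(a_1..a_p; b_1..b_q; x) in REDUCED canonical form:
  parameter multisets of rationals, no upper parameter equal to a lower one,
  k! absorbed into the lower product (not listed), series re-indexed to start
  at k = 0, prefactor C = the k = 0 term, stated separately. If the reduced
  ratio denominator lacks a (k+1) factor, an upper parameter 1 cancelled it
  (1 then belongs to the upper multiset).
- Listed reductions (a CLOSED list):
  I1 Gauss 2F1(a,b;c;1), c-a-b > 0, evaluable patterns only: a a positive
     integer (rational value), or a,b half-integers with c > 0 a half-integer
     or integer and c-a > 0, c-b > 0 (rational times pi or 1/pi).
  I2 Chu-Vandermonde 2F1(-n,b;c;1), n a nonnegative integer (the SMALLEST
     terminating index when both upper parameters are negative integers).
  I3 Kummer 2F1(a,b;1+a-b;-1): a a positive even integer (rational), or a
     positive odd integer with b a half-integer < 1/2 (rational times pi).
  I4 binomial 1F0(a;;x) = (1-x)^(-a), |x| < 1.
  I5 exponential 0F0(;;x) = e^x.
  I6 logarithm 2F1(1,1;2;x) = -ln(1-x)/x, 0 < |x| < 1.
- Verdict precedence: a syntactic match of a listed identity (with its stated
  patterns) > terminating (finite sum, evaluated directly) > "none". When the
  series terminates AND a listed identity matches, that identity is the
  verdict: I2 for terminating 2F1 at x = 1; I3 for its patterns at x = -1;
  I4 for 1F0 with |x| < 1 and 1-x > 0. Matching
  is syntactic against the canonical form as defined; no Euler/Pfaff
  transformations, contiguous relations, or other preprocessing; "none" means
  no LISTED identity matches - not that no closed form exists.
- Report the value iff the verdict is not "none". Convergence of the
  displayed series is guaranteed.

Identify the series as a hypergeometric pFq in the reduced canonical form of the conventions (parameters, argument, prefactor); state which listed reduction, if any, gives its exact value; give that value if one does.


Key observation: with t_0 = 12/11, (1)_k (C = 12/11, x = 1) is k! itself.
Consecutive-term ratio: r(k) = 1 * (k-3/2) (k-1/2) / [(k+1/2) (k+1)] - poly over poly, x = 1 from leading terms; C = 12/11 at k = 0.

Classification (C = 12/11): 2F1 with upper {-3/2, -1/2}, lower {1/2}, argument x = 1. Verdict: this is Gauss (I1, half-integer pattern) (x = 1; upper {-3/2, -1/2} half-integers, c = 1/2 in the evaluable pattern). Hence: (9/11) * pi.


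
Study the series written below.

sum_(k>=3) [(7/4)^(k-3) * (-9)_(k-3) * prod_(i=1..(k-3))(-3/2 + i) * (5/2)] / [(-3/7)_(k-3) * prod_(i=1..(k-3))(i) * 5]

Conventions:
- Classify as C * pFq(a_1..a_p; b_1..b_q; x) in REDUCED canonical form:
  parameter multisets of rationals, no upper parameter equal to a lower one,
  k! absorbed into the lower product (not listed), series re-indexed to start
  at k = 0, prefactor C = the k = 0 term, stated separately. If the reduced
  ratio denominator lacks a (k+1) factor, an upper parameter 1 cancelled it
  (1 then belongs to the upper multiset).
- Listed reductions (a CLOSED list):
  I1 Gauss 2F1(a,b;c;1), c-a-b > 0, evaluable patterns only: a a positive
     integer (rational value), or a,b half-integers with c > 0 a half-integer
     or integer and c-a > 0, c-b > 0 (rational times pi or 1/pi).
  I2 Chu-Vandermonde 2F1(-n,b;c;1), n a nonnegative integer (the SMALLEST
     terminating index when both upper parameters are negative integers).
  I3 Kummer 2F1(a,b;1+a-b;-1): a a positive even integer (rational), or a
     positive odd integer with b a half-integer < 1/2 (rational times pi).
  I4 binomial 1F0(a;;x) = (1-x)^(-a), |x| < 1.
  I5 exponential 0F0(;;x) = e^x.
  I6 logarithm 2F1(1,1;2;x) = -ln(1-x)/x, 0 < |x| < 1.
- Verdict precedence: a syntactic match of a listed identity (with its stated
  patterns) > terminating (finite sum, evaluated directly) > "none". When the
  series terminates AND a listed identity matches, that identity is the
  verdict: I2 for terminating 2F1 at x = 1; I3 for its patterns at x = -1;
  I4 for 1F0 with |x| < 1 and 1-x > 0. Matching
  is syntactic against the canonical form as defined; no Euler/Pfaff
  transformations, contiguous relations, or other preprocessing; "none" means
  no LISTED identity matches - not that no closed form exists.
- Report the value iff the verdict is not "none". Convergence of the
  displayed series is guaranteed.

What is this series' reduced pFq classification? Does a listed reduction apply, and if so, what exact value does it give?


x = 7/4 here; the reduced form reads 2F1, upper {-9, -1/2}, lower {-3/7}, C = 1/2. Verdict: terminating (-9 upstairs). 10 nonzero terms in all; added directly. Its exact value is -6075292872747887/10889975478353920.

The tell: t_0 = 1/2 here, and the product of the first k integers (prefactor 1/2) is k!.
Ratio: r(k) = (7/4) * (k-9) (k-1/2) / [(k-3/7) (k+1)] - rational in k. x = (7/4); t_0 = 1/2; negate the roots.
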